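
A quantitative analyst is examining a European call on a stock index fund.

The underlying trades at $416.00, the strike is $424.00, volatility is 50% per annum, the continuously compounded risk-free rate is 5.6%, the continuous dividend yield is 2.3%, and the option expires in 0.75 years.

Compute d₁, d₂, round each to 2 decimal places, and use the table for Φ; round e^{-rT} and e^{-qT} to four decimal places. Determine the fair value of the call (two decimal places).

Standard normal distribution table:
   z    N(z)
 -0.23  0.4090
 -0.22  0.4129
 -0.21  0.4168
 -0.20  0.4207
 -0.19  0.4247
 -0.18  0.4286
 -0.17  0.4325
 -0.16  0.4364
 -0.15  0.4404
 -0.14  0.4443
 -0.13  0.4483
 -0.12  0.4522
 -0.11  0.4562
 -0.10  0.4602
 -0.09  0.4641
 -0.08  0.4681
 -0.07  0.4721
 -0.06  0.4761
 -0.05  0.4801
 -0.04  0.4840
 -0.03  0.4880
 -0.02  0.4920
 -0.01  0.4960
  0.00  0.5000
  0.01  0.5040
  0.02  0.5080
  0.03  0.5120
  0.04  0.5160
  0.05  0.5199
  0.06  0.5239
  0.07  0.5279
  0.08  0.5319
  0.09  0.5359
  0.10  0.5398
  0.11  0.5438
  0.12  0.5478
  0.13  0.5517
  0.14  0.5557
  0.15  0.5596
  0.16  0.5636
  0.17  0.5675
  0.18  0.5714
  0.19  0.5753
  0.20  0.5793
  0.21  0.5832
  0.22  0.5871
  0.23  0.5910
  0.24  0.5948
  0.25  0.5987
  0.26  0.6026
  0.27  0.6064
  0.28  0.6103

T = 0.75;  σ√T = 0.4330
d₁ = [ln(416/424) + (0.056 − 0.023 + 0.5²/2)·0.75] / 0.4330 = [-0.0190 + 0.1185] / 0.4330 = 0.2297 ⇒ 0.23
d₂ = d₁ − σ√T = 0.2297 − 0.4330 = -0.2033 ⇒ -0.20
exp(−qT) = exp(−0.023·0.75) = 0.9829;  exp(−rT) = exp(−0.056·0.75) = 0.9589
N(d₁) = N(0.23) = 0.5910;  N(d₂) = N(-0.20) = 0.4207
C = 416·0.9829·0.5910 − 424·0.9589·0.4207 = 241.6519 − 171.0455 = 70.6063

$70.61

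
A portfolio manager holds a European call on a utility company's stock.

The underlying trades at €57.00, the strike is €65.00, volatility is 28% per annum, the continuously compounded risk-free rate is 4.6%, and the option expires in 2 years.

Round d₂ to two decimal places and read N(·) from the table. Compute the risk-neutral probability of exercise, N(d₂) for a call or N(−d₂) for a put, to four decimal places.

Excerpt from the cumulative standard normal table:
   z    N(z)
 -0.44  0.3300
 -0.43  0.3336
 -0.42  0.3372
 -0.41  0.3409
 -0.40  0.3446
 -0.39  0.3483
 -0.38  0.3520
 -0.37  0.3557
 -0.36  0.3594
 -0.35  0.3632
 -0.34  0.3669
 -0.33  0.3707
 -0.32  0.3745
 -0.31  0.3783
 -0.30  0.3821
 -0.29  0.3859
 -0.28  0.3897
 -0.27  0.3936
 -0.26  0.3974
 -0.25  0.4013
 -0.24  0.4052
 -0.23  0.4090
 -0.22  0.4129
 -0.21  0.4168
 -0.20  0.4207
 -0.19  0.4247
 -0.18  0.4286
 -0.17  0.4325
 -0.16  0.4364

0.3821

σ√T = 0.28·√2 = 0.3960
d₁ = [ln(57/65) + (0.046 + 0.28²/2)·2] / 0.3960 = [-0.1313 + 0.1704] / 0.3960 = 0.0987 → 0.10
d₂ = d₁ − σ√T = 0.0987 − 0.3960 = -0.2973 → -0.30
Pr(exercise) under Q = N(d₂) = 0.3821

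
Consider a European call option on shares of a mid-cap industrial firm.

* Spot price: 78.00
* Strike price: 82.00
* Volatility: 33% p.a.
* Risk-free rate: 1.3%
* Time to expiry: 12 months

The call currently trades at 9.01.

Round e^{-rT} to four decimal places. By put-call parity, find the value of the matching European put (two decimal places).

11.95

exp(−rT) = exp(−0.013·1) = 0.9871
Put-call parity: C − P = S − K·e^(−rT) = 78 − 82·0.9871 = 78 − 80.9422 = -2.9422
P = C − (C − P) = 9.01 − (-2.9422) = 11.9522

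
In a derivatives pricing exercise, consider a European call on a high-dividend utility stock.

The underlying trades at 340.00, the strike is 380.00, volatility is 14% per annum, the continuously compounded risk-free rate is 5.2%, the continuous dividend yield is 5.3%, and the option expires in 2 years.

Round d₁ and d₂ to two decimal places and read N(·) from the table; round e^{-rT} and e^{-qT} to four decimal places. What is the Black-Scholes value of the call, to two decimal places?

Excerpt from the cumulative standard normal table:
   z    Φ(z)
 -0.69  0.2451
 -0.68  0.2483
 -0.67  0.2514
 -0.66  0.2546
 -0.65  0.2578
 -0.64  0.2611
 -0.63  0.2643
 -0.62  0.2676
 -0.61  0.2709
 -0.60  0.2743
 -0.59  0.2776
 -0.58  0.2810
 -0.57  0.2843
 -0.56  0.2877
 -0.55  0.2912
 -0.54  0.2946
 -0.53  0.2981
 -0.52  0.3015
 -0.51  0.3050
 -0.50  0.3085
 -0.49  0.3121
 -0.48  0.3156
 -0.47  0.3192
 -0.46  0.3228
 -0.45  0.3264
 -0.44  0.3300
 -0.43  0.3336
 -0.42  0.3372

11.52

T = 2;  σ√T = 0.1980
d₁ = [ln(340/380) + (0.052 − 0.053 + ½·0.14²)·2] / (σ√T) = (-0.1112 + 0.0176) / 0.1980 = -0.4729 ⇒ -0.47
d₂ = -0.4729 − 0.1980 = -0.6709 ⇒ -0.67
exp(−qT) = exp(−0.053·2) = 0.8994;  exp(−rT) = exp(−0.052·2) = 0.9012
C = 340·0.8994·N(-0.47) − 380·0.9012·N(-0.67) = 340·0.8994·0.3192 − 380·0.9012·0.2514 = 97.6101 − 86.0934 = 11.5166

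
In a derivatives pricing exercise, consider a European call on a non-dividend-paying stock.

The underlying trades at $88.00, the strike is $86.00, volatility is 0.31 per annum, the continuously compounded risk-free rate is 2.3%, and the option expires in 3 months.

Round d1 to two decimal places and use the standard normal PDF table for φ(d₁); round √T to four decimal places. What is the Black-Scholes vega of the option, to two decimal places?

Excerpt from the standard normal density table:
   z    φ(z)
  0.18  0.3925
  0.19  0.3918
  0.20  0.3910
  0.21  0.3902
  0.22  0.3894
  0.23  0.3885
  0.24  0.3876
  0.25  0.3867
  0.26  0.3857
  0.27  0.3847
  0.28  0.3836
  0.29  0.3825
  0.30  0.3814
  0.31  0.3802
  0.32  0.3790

σ√T = 0.31·√0.25 = 0.1550
d₁ = [ln(88/86) + (0.023 + 0.31²/2)·0.25] / 0.1550 = [0.0230 + 0.0178] / 0.1550 = 0.2629 ⇒ 0.26
√T = √0.25 = 0.5000
φ(d₁) = φ(0.26) = 0.3857
vega = S·φ(d₁)·√T = 88·0.3857·0.5000 = 16.9708

16.97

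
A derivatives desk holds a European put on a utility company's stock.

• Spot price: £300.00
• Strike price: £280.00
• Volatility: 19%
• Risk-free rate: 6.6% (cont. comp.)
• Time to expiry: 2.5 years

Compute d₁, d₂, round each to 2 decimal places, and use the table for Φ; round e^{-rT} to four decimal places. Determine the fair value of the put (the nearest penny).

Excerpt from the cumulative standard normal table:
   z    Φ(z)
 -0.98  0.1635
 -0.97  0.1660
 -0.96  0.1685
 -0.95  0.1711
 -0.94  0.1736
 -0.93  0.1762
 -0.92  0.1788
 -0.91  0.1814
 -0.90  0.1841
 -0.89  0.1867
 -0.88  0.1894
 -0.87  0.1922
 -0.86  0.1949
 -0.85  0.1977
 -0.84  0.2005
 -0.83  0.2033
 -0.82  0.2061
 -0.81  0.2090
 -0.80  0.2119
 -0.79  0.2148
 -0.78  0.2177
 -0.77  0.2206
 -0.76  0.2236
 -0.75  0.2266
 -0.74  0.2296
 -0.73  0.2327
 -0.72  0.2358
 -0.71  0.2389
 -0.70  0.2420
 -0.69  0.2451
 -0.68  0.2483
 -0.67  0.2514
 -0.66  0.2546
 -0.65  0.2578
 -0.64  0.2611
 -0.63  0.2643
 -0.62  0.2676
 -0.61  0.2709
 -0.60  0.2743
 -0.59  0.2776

σ√T = 0.19·√2.5 = 0.3004
ln(S/K) + (r + σ²/2)T = ln(300/280) + (0.066 + 0.19²/2)·2.5 = 0.0690 + 0.2101 = 0.2791
d₁ = 0.2791 / 0.3004 = 0.9291 → 0.93
d₂ = d₁ − σ√T = 0.9291 − 0.3004 = 0.6287 → 0.63
exp(−rT) = exp(−0.066·2.5) = 0.8479
P = 280·0.8479·N(-0.63) − 300·N(-0.93) = 280·0.8479·0.2643 − 300·0.1762 = 62.7480 − 52.8600 = 9.8880

£9.89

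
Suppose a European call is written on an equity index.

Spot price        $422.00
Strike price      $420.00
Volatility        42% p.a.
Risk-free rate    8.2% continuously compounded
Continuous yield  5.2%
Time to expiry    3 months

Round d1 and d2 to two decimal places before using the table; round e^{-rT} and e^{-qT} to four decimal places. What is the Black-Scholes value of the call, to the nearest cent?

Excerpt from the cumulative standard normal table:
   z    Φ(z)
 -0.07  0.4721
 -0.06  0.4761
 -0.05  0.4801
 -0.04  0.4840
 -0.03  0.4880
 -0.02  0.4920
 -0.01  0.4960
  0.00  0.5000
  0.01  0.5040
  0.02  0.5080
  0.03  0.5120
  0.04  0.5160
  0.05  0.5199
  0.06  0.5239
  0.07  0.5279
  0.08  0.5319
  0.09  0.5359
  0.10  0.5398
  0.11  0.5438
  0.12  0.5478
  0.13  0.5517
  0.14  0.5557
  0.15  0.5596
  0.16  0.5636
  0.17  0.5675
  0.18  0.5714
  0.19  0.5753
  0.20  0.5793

$37.22

σ√T = 0.42 × 0.5000 = 0.2100
d₁ = [ln(422/420) + (0.082 − 0.052 + 0.42²/2)·0.25] / 0.2100 = [0.0048 + 0.0295] / 0.2100 = 0.1633 → 0.16
d₂ = d₁ − σ√T = 0.1633 − 0.2100 = -0.0467 → -0.05
exp(−qT) = exp(−0.052·0.25) = 0.9871;  exp(−rT) = exp(−0.082·0.25) = 0.9797
N(d₁) = N(0.16) = 0.5636;  N(d₂) = N(-0.05) = 0.4801
C = 422·0.9871·0.5636 − 420·0.9797·0.4801 = 234.7711 − 197.5487 = 37.2224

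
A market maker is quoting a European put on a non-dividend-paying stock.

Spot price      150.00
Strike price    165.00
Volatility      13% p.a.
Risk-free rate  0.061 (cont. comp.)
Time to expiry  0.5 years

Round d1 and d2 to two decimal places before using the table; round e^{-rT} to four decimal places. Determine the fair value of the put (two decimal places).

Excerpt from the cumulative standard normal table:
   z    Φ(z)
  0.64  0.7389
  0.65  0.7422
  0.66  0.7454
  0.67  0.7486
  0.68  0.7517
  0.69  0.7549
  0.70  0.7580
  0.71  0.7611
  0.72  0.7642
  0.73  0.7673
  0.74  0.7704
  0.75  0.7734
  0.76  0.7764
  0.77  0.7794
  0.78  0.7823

T = 0.5;  σ√T = 0.0919
ln(S/K) + (r + σ²/2)T = ln(150/165) + (0.061 + 0.13²/2)·0.5 = -0.0953 + 0.0347 = -0.0606
d₁ = -0.0606 / 0.0919 = -0.6591 ⇒ -0.66
d₂ = d₁ − σ√T = -0.6591 − 0.0919 = -0.7510 ⇒ -0.75
e^(−rT) = e^(−0.061·0.5) = 0.9700
N(−d₂) = N(0.75) = 0.7734;  N(−d₁) = N(0.66) = 0.7454
P = 165·0.9700·0.7734 − 150·0.7454 = 123.7827 − 111.8100 = 11.9727

11.97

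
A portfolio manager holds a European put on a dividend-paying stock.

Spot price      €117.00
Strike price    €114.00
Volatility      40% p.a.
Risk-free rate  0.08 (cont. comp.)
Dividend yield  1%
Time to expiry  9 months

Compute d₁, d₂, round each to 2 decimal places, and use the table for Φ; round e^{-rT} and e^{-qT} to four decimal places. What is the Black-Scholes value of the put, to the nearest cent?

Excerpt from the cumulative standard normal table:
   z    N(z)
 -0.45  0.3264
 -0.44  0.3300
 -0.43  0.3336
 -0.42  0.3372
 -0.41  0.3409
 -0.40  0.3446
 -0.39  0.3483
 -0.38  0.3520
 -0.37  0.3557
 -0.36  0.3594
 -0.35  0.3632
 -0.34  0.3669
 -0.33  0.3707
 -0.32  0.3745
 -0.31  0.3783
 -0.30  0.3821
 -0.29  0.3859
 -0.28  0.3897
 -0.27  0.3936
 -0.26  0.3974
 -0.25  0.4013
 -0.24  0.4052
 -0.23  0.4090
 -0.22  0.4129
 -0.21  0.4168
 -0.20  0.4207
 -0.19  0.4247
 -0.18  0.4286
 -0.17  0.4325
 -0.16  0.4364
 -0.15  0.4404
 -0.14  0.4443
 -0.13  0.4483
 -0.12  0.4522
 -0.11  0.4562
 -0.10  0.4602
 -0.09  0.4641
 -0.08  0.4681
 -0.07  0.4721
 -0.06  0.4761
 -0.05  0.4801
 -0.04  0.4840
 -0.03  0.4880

€11.53

T = 0.75;  σ√T = 0.3464
ln(S/K) + (r − q + σ²/2)T = ln(117/114) + (0.08 − 0.01 + 0.4²/2)·0.75 = 0.0260 + 0.1125 = 0.1385
d₁ = 0.1385 / 0.3464 = 0.3997 → 0.40
d₂ = d₁ − σ√T = 0.3997 − 0.3464 = 0.0533 → 0.05
e^(−qT) = e^(−0.01·0.75) = 0.9925;  e^(−rT) = e^(−0.08·0.75) = 0.9418
P = 114·0.9418·N(-0.05) − 117·0.9925·N(-0.40) = 114·0.9418·0.4801 − 117·0.9925·0.3446 = 51.5460 − 40.0158 = 11.5302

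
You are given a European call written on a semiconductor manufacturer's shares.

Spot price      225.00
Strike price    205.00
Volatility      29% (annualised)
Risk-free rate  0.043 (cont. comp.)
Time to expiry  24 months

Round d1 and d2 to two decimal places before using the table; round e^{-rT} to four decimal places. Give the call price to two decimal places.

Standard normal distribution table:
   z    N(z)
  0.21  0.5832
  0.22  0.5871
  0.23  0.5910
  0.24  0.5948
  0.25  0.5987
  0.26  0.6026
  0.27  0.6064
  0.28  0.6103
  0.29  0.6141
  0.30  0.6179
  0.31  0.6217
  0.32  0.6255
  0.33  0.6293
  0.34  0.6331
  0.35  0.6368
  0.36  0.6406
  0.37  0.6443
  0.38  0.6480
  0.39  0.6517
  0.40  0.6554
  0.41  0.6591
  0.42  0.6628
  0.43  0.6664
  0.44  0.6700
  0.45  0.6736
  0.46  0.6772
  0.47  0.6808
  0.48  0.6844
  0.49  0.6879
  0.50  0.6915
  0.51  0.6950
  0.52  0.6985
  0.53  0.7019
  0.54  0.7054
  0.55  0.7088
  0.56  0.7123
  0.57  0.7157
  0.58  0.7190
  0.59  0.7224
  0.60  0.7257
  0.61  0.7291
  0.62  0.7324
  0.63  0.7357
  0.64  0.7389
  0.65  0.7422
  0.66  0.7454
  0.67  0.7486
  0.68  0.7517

T = 2;  σ√T = 0.4101
d₁ = [ln(225/205) + (0.043 + ½·0.29²)·2] / (σ√T) = (0.0931 + 0.1701) / 0.4101 = 0.6417 ≈ 0.64
d₂ = 0.6417 − 0.4101 = 0.2316 ≈ 0.23
e^(−rT) = e^(−0.043·2) = 0.9176
N(d₁) = N(0.64) = 0.7389;  N(d₂) = N(0.23) = 0.5910
C = 225·0.7389 − 205·0.9176·0.5910 = 166.2525 − 111.1718 = 55.0807

55.08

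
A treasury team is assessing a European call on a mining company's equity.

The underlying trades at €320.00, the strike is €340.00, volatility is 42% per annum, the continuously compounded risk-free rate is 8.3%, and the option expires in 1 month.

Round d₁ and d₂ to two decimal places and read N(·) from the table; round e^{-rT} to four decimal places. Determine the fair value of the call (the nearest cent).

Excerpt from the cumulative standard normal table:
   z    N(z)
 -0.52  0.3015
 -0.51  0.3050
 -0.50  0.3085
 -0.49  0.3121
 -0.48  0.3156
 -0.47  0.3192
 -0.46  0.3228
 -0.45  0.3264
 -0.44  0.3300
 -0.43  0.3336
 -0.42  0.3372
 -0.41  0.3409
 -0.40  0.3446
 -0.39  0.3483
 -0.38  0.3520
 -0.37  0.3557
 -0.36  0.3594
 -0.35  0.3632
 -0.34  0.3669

T = 0.08333;  σ√T = 0.1212
d₁ = [ln(320/340) + (0.083 + 0.42²/2)·0.08333] / 0.1212 = [-0.0606 + 0.0143] / 0.1212 = -0.3824 ≈ -0.38
d₂ = d₁ − σ√T = -0.3824 − 0.1212 = -0.5036 ≈ -0.50
exp(−rT) = exp(−0.083·0.08333) = 0.9931
N(d₁) = N(-0.38) = 0.3520;  N(d₂) = N(-0.50) = 0.3085
C = 320·0.3520 − 340·0.9931·0.3085 = 112.6400 − 104.1663 = 8.4737

€8.47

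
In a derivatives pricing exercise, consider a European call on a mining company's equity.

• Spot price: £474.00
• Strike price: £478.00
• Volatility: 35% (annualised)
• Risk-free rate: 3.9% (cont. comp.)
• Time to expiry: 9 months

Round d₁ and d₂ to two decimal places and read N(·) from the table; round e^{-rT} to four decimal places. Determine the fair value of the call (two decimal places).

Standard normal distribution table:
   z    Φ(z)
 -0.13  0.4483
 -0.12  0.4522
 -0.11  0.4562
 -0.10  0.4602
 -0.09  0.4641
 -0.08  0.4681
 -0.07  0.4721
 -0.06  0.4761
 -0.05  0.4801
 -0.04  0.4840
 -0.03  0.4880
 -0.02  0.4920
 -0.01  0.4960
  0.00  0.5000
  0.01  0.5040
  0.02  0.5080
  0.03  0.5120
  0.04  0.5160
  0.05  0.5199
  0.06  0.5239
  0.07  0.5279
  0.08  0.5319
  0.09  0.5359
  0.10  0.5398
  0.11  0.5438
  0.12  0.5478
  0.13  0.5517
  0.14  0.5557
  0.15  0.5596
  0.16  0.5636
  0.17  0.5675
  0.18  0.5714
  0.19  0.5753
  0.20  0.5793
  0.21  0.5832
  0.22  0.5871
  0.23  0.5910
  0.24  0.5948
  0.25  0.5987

£60.98

T = 0.75;  σ√T = 0.3031
d₁ = [ln(474/478) + (0.039 + ½·0.35²)·0.75] / (σ√T) = (-0.0084 + 0.0752) / 0.3031 = 0.2203 which rounds to 0.22
d₂ = 0.2203 − 0.3031 = -0.0828 which rounds to -0.08
e^(−rT) = e^(−0.039·0.75) = 0.9712
N(d₁) = N(0.22) = 0.5871;  N(d₂) = N(-0.08) = 0.4681
C = 474·0.5871 − 478·0.9712·0.4681 = 278.2854 − 217.3077 = 60.9777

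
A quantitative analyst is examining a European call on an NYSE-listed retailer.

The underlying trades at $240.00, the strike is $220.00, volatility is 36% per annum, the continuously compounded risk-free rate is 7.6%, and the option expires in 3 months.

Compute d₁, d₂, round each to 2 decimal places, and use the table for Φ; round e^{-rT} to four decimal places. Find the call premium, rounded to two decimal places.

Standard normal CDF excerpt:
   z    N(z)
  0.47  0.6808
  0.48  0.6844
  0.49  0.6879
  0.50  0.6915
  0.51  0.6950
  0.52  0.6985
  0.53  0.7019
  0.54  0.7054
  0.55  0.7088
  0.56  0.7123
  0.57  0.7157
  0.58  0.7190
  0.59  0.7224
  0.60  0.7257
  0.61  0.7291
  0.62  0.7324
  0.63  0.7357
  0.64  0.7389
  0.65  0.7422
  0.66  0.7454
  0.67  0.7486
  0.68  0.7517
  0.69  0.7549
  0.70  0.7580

σ√T = 0.36 × 0.5000 = 0.1800
d₁ = [ln(240/220) + (0.076 + 0.36²/2)·0.25] / 0.1800 = [0.0870 + 0.0352] / 0.1800 = 0.6790 → 0.68
d₂ = d₁ − σ√T = 0.6790 − 0.1800 = 0.4990 → 0.50
exp(−rT) = exp(−0.076·0.25) = 0.9812
C = 240·N(0.68) − 220·0.9812·N(0.50) = 240·0.7517 − 220·0.9812·0.6915 = 180.4080 − 149.2700 = 31.1380

$31.14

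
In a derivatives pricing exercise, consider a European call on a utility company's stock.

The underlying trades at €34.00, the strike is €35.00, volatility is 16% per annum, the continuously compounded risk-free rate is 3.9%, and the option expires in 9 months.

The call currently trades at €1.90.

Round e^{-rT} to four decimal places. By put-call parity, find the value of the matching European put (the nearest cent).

€1.89

e^(−rT) = e^(−0.039·0.75) = 0.9712
Put-call parity: C − P = S − K·e^(−rT) = 34 − 35·0.9712 = 34 − 33.9920 = 0.0080
P = C − (C − P) = 1.90 − (0.0080) = 1.8920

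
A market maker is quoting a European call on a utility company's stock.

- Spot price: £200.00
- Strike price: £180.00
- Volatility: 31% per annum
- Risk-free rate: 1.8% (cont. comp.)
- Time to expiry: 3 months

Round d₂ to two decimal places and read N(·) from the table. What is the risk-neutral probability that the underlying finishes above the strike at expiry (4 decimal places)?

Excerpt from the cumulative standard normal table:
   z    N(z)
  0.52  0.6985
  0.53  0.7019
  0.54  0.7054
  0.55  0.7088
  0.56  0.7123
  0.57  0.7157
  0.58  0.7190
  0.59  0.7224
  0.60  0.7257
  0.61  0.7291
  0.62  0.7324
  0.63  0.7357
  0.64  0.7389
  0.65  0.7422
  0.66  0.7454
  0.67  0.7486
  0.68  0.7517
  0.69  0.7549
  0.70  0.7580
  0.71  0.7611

σ√T = 0.31·√0.25 = 0.1550
d₁ = [ln(200/180) + (0.018 + ½·0.31²)·0.25] / (σ√T) = (0.1054 + 0.0165) / 0.1550 = 0.7863 which rounds to 0.79
d₂ = 0.7863 − 0.1550 = 0.6313 which rounds to 0.63
Risk-neutral Pr[S_T > K] = N(d₂) = N(0.63) = 0.7357

0.7357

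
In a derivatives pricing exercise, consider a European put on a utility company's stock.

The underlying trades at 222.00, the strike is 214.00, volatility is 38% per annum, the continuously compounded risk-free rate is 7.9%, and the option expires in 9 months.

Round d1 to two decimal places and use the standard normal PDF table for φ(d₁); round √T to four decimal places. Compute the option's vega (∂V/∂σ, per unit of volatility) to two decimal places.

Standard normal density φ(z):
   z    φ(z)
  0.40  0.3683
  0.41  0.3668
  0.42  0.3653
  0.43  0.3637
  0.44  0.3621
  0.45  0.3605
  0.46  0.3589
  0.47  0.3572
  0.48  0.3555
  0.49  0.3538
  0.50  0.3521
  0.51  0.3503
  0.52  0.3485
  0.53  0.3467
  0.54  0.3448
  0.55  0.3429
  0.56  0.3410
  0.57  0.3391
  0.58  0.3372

T = 0.75;  σ√T = 0.3291
d₁ = [ln(222/214) + (0.079 + ½·0.38²)·0.75] / (σ√T) = (0.0367 + 0.1134) / 0.3291 = 0.4561 which rounds to 0.46
√T = √0.75 = 0.8660
φ(d₁) = φ(0.46) = 0.3589
vega = S·φ(d₁)·√T = 222·0.3589·0.8660 = 68.9992
(Vega is the same for a European call and put with the same parameters.)

69.00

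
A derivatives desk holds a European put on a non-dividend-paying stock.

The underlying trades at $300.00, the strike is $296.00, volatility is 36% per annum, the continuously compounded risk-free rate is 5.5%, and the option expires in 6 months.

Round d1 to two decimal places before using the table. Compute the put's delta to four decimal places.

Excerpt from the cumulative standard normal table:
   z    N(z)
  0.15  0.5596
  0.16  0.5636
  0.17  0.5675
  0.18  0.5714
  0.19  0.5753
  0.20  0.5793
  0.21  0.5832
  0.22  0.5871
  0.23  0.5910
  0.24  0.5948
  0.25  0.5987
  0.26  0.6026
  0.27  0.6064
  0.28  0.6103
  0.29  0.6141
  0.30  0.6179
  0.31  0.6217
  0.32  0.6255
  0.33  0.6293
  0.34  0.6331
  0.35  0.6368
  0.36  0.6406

-0.3859

T = 0.5;  σ√T = 0.2546
d₁ = [ln(300/296) + (0.055 + ½·0.36²)·0.5] / (σ√T) = (0.0134 + 0.0599) / 0.2546 = 0.2880 which rounds to 0.29
N(d₁) = N(0.29) = 0.6141
Δ_put = N(d₁) − 1 = 0.6141 − 1 = -0.3859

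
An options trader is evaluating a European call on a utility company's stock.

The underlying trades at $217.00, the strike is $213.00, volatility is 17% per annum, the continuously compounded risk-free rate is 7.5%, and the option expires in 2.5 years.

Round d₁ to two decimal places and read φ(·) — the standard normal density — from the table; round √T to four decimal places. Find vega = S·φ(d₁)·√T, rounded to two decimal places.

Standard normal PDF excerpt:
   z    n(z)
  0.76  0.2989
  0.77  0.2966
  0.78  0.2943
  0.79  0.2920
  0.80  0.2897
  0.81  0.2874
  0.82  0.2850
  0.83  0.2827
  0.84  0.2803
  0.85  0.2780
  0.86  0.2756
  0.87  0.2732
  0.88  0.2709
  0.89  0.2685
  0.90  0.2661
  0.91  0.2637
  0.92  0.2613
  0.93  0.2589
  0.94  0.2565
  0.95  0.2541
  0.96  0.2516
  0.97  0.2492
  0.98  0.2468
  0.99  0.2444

σ√T = 0.17·√2.5 = 0.2688
d₁ = [ln(217/213) + (0.075 + 0.17²/2)·2.5] / 0.2688 = [0.0186 + 0.2236] / 0.2688 = 0.9012 ⇒ 0.90
√T = √2.5 = 1.5811
φ(d₁) = φ(0.90) = 0.2661
vega = S·φ(d₁)·√T = 217·0.2661·1.5811 = 91.2986
(Vega is the same for a European call and put with the same parameters.)

91.30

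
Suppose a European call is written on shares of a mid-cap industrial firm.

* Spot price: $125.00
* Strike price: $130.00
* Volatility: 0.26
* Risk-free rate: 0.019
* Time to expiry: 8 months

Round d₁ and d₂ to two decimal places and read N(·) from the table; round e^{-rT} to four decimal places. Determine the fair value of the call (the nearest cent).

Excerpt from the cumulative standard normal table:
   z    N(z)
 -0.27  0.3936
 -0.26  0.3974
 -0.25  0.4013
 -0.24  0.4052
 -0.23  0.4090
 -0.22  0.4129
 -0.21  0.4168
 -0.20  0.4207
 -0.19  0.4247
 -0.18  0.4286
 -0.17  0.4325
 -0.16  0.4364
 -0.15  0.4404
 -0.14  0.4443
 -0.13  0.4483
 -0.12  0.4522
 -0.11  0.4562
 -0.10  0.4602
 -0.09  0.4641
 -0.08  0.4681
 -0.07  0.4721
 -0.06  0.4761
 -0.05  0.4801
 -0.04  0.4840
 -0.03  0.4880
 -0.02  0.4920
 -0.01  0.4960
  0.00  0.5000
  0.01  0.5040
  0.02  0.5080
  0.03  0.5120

T = 0.6667;  σ√T = 0.2123
ln(S/K) + (r + σ²/2)T = ln(125/130) + (0.019 + 0.26²/2)·0.6667 = -0.0392 + 0.0352 = -0.0040
d₁ = -0.0040 / 0.2123 = -0.0189 → -0.02
d₂ = d₁ − σ√T = -0.0189 − 0.2123 = -0.2312 → -0.23
e^(−rT) = e^(−0.019·0.6667) = 0.9874
N(d₁) = N(-0.02) = 0.4920;  N(d₂) = N(-0.23) = 0.4090
C = 125·0.4920 − 130·0.9874·0.4090 = 61.5000 − 52.5001 = 8.9999

$9.00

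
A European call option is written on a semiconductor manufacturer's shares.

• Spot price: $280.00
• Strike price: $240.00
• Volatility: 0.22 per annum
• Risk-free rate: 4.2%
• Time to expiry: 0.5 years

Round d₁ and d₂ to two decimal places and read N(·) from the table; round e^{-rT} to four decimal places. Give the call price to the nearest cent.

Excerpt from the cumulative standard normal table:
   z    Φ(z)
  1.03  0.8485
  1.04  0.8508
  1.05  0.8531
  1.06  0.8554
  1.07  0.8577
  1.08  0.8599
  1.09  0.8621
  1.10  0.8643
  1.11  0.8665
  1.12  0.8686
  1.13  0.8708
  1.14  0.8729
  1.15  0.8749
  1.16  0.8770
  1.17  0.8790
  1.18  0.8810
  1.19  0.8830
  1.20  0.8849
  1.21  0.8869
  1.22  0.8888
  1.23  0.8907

$47.29

σ√T = 0.22·√0.5 = 0.1556
d₁ = [ln(280/240) + (0.042 + 0.22²/2)·0.5] / 0.1556 = [0.1542 + 0.0331] / 0.1556 = 1.2037 ⇒ 1.20
d₂ = d₁ − σ√T = 1.2037 − 0.1556 = 1.0481 ⇒ 1.05
exp(−rT) = exp(−0.042·0.5) = 0.9792
N(d₁) = N(1.20) = 0.8849;  N(d₂) = N(1.05) = 0.8531
C = 280·0.8849 − 240·0.9792·0.8531 = 247.7720 − 200.4853 = 47.2867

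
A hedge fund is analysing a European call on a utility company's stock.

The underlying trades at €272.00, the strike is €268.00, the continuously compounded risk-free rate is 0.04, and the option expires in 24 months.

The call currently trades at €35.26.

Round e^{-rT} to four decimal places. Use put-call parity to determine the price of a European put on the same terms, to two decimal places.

€10.65

e^(−rT) = e^(−0.04·2) = 0.9231
Put-call parity: C − P = S − K·e^(−rT) = 272 − 268·0.9231 = 272 − 247.3908 = 24.6092
P = C − (C − P) = 35.26 − (24.6092) = 10.6508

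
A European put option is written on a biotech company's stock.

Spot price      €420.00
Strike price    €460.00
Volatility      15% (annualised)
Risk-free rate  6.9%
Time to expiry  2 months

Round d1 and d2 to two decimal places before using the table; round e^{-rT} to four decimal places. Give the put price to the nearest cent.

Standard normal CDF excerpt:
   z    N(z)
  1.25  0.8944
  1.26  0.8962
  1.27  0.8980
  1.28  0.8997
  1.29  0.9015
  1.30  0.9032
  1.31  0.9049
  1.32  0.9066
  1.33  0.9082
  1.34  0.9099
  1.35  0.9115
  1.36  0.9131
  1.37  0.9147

σ√T = 0.15·√0.1667 = 0.0612
d₁ = [ln(420/460) + (0.069 + 0.15²/2)·0.1667] / 0.0612 = [-0.0910 + 0.0134] / 0.0612 = -1.2672 ≈ -1.27
d₂ = d₁ − σ√T = -1.2672 − 0.0612 = -1.3284 ≈ -1.33
e^(−rT) = e^(−0.069·0.1667) = 0.9886
N(−d₂) = N(1.33) = 0.9082;  N(−d₁) = N(1.27) = 0.8980
P = 460·0.9886·0.9082 − 420·0.8980 = 413.0094 − 377.1600 = 35.8494

€35.85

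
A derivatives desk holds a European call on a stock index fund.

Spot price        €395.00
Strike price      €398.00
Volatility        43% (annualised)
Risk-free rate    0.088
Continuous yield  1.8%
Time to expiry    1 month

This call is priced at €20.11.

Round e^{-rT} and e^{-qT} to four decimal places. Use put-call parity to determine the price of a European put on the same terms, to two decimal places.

e^(−qT) = e^(−0.018·0.08333) = 0.9985;  e^(−rT) = e^(−0.088·0.08333) = 0.9927
Put-call parity: C − P = S·e^(−qT) − K·e^(−rT) = 395·0.9985 − 398·0.9927 = 394.4075 − 395.0946 = -0.6871
P = C − (C − P) = 20.11 − (-0.6871) = 20.7971

€20.80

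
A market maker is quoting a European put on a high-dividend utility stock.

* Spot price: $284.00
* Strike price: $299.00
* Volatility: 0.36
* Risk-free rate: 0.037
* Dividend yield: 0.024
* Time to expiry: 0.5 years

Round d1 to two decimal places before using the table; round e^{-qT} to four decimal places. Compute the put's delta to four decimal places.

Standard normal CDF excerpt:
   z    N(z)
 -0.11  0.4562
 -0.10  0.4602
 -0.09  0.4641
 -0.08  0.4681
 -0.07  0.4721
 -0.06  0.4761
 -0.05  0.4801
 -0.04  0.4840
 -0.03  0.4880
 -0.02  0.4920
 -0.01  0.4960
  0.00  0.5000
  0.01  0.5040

σ√T = 0.36 × 0.7071 = 0.2546
d₁ = [ln(284/299) + (0.037 − 0.024 + 0.36²/2)·0.5] / 0.2546 = [-0.0515 + 0.0389] / 0.2546 = -0.0494 → -0.05
N(d₁) = N(-0.05) = 0.4801
Δ_put = exp(−qT)·(N(d₁) − 1) = 0.9881·(0.4801 − 1) = -0.5137

-0.5137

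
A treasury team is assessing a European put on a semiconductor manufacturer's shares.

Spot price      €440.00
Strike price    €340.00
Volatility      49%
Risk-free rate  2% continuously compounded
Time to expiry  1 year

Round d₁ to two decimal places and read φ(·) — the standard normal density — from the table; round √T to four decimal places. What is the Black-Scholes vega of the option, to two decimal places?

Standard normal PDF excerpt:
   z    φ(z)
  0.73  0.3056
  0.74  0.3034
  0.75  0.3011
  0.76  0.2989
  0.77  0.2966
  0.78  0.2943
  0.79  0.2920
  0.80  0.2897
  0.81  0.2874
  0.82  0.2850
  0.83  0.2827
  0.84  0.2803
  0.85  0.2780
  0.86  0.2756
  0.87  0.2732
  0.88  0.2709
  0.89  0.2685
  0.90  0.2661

T = 1;  σ√T = 0.4900
d₁ = [ln(440/340) + (0.02 + ½·0.49²)·1] / (σ√T) = (0.2578 + 0.1400) / 0.4900 = 0.8120 ⇒ 0.81
√T = √1 = 1.0000
φ(d₁) = φ(0.81) = 0.2874
vega = S·φ(d₁)·√T = 440·0.2874·1.0000 = 126.4560

126.46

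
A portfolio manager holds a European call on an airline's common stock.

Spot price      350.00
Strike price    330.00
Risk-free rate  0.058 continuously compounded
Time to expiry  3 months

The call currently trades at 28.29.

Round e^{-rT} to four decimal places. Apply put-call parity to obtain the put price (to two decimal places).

3.54

exp(−rT) = exp(−0.058·0.25) = 0.9856
Put-call parity: C − P = S − K·e^(−rT) = 350 − 330·0.9856 = 350 − 325.2480 = 24.7520
P = C − (C − P) = 28.29 − (24.7520) = 3.5380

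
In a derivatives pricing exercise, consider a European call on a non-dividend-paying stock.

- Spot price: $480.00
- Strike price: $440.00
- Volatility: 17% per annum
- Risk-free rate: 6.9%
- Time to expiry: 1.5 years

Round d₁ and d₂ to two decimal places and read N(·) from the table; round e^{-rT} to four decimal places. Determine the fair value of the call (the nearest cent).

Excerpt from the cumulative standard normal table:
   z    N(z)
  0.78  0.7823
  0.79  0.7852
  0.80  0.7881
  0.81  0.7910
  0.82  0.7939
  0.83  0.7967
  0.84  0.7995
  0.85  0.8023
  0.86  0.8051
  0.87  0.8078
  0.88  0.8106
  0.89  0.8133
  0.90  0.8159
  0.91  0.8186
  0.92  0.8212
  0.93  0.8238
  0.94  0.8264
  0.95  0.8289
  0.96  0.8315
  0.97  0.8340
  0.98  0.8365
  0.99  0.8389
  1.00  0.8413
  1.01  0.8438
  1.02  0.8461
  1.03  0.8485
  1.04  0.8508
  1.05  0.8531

σ√T = 0.17·√1.5 = 0.2082
d₁ = [ln(480/440) + (0.069 + ½·0.17²)·1.5] / (σ√T) = (0.0870 + 0.1252) / 0.2082 = 1.0191 ⇒ 1.02
d₂ = 1.0191 − 0.2082 = 0.8109 ⇒ 0.81
exp(−rT) = exp(−0.069·1.5) = 0.9017
N(d₁) = N(1.02) = 0.8461;  N(d₂) = N(0.81) = 0.7910
C = 480·0.8461 − 440·0.9017·0.7910 = 406.1280 − 313.8277 = 92.3003

$92.30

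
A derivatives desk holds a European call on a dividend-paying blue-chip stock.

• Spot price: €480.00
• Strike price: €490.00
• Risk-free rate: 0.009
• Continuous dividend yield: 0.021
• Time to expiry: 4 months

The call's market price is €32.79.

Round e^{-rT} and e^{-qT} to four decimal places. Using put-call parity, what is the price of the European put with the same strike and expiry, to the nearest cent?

exp(−qT) = exp(−0.021·0.3333) = 0.9930;  exp(−rT) = exp(−0.009·0.3333) = 0.9970
Put-call parity: C − P = S·e^(−qT) − K·e^(−rT) = 480·0.9930 − 490·0.9970 = 476.6400 − 488.5300 = -11.8900
P = C − (C − P) = 32.79 − (-11.8900) = 44.6800

€44.68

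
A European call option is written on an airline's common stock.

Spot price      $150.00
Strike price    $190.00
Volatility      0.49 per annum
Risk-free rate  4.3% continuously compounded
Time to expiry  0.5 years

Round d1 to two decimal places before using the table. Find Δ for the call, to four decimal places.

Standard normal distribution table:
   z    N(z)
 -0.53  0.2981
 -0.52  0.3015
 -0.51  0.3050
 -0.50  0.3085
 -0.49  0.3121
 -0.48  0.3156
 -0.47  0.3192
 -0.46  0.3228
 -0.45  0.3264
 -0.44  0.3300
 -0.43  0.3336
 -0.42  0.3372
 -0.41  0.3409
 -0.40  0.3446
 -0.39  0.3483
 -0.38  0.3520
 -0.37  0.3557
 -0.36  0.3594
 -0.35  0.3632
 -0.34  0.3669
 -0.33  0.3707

0.3264

σ√T = 0.49 × 0.7071 = 0.3465
ln(S/K) + (r + σ²/2)T = ln(150/190) + (0.043 + 0.49²/2)·0.5 = -0.2364 + 0.0815 = -0.1549
d₁ = -0.1549 / 0.3465 = -0.4470 ⇒ -0.45
N(d₁) = N(-0.45) = 0.3264
Δ_call = N(d₁) = 0.3264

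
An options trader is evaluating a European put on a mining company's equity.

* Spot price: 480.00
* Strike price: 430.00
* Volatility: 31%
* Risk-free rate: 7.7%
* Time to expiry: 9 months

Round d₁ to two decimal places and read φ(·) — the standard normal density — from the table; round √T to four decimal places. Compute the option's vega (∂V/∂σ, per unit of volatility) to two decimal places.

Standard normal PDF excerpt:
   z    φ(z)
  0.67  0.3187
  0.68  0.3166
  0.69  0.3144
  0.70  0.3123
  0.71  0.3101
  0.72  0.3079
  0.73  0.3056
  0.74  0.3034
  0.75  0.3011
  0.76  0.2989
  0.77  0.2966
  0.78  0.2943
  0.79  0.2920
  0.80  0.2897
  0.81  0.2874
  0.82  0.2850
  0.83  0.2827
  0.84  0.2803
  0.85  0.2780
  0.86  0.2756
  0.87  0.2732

124.25

σ√T = 0.31·√0.75 = 0.2685
ln(S/K) + (r + σ²/2)T = ln(480/430) + (0.077 + 0.31²/2)·0.75 = 0.1100 + 0.0938 = 0.2038
d₁ = 0.2038 / 0.2685 = 0.7591 ⇒ 0.76
√T = √0.75 = 0.8660
φ(d₁) = φ(0.76) = 0.2989
vega = S·φ(d₁)·√T = 480·0.2989·0.8660 = 124.2468
(Call and put vega coincide under Black-Scholes.)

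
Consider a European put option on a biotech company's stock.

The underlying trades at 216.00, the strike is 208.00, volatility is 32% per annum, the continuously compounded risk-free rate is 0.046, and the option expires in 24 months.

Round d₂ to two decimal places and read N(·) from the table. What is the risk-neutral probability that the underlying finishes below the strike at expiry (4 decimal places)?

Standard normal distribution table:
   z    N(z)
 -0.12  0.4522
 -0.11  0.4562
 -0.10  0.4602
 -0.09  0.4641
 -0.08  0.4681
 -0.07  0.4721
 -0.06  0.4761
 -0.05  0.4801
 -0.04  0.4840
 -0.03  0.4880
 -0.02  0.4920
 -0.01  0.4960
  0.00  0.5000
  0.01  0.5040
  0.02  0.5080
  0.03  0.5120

0.4761

T = 2;  σ√T = 0.4525
ln(S/K) + (r + σ²/2)T = ln(216/208) + (0.046 + 0.32²/2)·2 = 0.0377 + 0.1944 = 0.2321
d₁ = 0.2321 / 0.4525 = 0.5130 → 0.51
d₂ = d₁ − σ√T = 0.5130 − 0.4525 = 0.0604 → 0.06
Risk-neutral Pr[S_T < K] = N(−d₂) = N(-0.06) = 0.4761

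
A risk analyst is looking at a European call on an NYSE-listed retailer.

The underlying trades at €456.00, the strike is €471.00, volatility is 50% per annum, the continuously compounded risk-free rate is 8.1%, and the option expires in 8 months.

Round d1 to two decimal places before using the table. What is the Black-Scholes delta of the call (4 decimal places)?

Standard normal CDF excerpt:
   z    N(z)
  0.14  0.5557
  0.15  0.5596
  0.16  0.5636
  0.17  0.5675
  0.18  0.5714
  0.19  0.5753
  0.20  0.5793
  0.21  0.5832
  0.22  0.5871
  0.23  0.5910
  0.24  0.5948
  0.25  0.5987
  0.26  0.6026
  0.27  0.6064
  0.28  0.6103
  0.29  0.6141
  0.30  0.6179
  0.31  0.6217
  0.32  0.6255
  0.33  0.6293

0.6026

σ√T = 0.5 × 0.8165 = 0.4082
d₁ = [ln(456/471) + (0.081 + ½·0.5²)·0.6667] / (σ√T) = (-0.0324 + 0.1373) / 0.4082 = 0.2571 ≈ 0.26
N(d₁) = N(0.26) = 0.6026
Δ_call = N(d₁) = 0.6026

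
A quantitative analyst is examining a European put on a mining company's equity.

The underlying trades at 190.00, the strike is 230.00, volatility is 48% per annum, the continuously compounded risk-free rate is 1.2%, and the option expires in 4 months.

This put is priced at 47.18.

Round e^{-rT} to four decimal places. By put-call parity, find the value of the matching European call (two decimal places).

exp(−rT) = exp(−0.012·0.3333) = 0.9960
Put-call parity: C − P = S − K·e^(−rT) = 190 − 230·0.9960 = 190 − 229.0800 = -39.0800
C = P + (C − P) = 47.18 + (-39.0800) = 8.1000

8.10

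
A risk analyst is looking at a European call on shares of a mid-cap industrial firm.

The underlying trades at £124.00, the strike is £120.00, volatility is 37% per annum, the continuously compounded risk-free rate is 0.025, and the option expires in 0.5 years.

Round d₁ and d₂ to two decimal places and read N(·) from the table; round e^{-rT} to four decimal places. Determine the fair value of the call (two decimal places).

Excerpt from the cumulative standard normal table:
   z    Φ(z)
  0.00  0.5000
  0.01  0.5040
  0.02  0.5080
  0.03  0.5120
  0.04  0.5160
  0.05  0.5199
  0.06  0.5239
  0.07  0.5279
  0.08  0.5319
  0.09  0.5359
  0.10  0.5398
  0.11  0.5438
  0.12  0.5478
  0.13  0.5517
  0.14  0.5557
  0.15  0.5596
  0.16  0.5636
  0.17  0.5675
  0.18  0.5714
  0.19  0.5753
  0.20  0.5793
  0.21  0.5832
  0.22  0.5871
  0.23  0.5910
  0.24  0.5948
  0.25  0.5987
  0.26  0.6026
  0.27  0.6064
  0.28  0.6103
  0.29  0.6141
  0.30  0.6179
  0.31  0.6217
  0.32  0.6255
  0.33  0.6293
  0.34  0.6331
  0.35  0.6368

σ√T = 0.37·√0.5 = 0.2616
ln(S/K) + (r + σ²/2)T = ln(124/120) + (0.025 + 0.37²/2)·0.5 = 0.0328 + 0.0467 = 0.0795
d₁ = 0.0795 / 0.2616 = 0.3039 → 0.30
d₂ = d₁ − σ√T = 0.3039 − 0.2616 = 0.0423 → 0.04
e^(−rT) = e^(−0.025·0.5) = 0.9876
C = 124·N(0.30) − 120·0.9876·N(0.04) = 124·0.6179 − 120·0.9876·0.5160 = 76.6196 − 61.1522 = 15.4674

£15.47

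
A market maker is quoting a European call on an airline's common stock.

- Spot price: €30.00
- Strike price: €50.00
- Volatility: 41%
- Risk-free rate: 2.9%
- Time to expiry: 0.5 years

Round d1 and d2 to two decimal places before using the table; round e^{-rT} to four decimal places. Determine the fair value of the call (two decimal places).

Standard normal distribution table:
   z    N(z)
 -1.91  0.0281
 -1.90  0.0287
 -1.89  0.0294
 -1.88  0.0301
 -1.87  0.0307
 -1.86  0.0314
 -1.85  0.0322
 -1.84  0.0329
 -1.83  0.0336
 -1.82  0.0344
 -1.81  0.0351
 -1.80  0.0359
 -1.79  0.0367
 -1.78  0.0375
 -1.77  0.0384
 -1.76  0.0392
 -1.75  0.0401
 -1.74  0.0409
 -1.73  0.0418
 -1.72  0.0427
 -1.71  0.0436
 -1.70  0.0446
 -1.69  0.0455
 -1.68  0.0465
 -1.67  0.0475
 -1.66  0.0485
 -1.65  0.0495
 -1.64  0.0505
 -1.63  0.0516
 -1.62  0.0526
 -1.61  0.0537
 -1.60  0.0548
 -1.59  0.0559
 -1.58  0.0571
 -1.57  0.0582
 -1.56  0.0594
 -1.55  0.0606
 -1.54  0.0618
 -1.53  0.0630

€0.20

T = 0.5;  σ√T = 0.2899
d₁ = [ln(30/50) + (0.029 + 0.41²/2)·0.5] / 0.2899 = [-0.5108 + 0.0565] / 0.2899 = -1.5670 which rounds to -1.57
d₂ = d₁ − σ√T = -1.5670 − 0.2899 = -1.8569 which rounds to -1.86
e^(−rT) = e^(−0.029·0.5) = 0.9856
N(d₁) = N(-1.57) = 0.0582;  N(d₂) = N(-1.86) = 0.0314
C = 30·0.0582 − 50·0.9856·0.0314 = 1.7460 − 1.5474 = 0.1986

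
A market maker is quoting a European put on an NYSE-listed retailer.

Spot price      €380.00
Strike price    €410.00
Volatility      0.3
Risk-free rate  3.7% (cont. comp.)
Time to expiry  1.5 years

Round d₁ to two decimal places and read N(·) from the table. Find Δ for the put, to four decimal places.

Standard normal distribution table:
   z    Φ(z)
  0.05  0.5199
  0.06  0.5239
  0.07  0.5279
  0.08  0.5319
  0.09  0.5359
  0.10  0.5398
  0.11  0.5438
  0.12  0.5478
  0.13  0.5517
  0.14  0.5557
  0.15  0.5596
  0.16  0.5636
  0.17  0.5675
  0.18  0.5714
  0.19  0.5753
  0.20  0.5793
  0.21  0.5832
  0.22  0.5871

-0.4483

σ√T = 0.3·√1.5 = 0.3674
d₁ = [ln(380/410) + (0.037 + ½·0.3²)·1.5] / (σ√T) = (-0.0760 + 0.1230) / 0.3674 = 0.1280 → 0.13
N(d₁) = N(0.13) = 0.5517
Δ_put = N(d₁) − 1 = 0.5517 − 1 = -0.4483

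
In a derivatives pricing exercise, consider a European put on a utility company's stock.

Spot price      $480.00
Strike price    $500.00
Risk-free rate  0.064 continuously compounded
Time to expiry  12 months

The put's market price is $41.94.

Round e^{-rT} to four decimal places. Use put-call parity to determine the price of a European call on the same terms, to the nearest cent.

$52.94

e^(−rT) = e^(−0.064·1) = 0.9380
Put-call parity: C − P = S − K·e^(−rT) = 480 − 500·0.9380 = 480 − 469.0000 = 11.0000
C = P + (C − P) = 41.94 + (11.0000) = 52.9400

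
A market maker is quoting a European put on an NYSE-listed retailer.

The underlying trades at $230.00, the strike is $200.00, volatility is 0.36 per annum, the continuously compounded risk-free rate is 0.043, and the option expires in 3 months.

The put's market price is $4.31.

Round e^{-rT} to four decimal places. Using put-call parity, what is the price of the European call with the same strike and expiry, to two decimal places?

$36.45

exp(−rT) = exp(−0.043·0.25) = 0.9893
Put-call parity: C − P = S − K·e^(−rT) = 230 − 200·0.9893 = 230 − 197.8600 = 32.1400
C = P + (C − P) = 4.31 + (32.1400) = 36.4500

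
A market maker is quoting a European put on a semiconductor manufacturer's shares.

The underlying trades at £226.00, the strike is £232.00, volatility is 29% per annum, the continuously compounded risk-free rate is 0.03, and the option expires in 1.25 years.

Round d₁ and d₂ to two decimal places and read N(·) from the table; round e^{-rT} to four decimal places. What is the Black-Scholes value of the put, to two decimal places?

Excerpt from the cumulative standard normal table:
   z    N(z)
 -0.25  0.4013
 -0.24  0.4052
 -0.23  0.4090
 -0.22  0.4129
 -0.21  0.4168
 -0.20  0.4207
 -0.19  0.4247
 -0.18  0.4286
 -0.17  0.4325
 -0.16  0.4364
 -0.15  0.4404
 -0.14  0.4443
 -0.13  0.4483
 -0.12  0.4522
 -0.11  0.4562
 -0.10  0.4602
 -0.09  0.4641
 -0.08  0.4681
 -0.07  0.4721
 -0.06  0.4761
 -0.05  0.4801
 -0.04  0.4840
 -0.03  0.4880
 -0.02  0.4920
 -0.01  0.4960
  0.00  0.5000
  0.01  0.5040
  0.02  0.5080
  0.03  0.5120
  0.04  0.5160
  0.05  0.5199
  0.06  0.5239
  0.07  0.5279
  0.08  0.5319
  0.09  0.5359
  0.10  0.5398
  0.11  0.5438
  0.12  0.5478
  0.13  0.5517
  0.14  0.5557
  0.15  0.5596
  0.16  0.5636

T = 1.25;  σ√T = 0.3242
ln(S/K) + (r + σ²/2)T = ln(226/232) + (0.03 + 0.29²/2)·1.25 = -0.0262 + 0.0901 = 0.0639
d₁ = 0.0639 / 0.3242 = 0.1970 ⇒ 0.20
d₂ = d₁ − σ√T = 0.1970 − 0.3242 = -0.1273 ⇒ -0.13
e^(−rT) = e^(−0.03·1.25) = 0.9632
P = 232·0.9632·N(0.13) − 226·N(-0.20) = 232·0.9632·0.5517 − 226·0.4207 = 123.2842 − 95.0782 = 28.2060

£28.21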